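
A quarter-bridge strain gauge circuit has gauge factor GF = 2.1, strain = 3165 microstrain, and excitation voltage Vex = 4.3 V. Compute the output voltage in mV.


Quarter bridge output: Vout = (GF * epsilon * Vex) / 4.
Vout = (2.1 * 3165e-6 * 4.3) / 4
Vout = 0.02857995 / 4 V
Vout = 0.00714499 V = 7.145 mV

7.145 mV


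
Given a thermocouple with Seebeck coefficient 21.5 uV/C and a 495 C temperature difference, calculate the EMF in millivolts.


The thermocouple output V = sensitivity * dT.
V = 21.5 uV/C * 495 C
V = 10642.5 uV
V = 10.643 mV

10.643 mV


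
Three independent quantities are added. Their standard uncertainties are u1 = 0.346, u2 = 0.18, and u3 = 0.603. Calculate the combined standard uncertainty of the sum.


For a sum of independent quantities, uc = sqrt(u1^2 + u2^2 + u3^2).
uc = sqrt(0.346^2 + 0.18^2 + 0.603^2)
uc = sqrt(0.119716 + 0.0324 + 0.363609)
uc = 0.7181

0.7181


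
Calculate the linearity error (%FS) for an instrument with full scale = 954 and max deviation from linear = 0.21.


Linearity error = (max deviation / full scale) * 100%.
Linearity = (0.21 / 954) * 100
Linearity = 0.022 %FS

0.022 %FS


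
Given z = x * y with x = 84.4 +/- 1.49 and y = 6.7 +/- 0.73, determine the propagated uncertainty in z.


For a product z = x*y, the relative uncertainty is:
uz/z = sqrt((ux/x)^2 + (uy/y)^2)
Relative uncertainties: ux/x = 1.49/84.4 = 0.017654
uy/y = 0.73/6.7 = 0.108955
z = 84.4 * 6.7 = 565.5
uz = 565.5 * sqrt(0.017654^2 + 0.108955^2) = 62.416

62.416


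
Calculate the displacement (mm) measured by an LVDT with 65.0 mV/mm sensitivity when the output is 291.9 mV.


Displacement = Vout / sensitivity.
d = 291.9 / 65.0
d = 4.491 mm

4.491 mm


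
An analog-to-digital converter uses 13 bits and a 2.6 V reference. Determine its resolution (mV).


The resolution (LSB) of an ADC is Vref / 2^n.
LSB = 2.6 / 2^13
LSB = 2.6 / 8192
LSB = 0.00031738 V = 0.31738281 mV

0.31738281 mV


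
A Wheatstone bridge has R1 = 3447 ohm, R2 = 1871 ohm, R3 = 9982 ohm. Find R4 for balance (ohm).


At balance: R1*R4 = R2*R3, so R4 = R2*R3/R1.
R4 = 1871 * 9982 / 3447
R4 = 18676322 / 3447
R4 = 5418.14 ohm

5418.14 ohm


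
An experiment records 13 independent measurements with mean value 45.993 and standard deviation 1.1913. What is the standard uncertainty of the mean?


The standard uncertainty for Type A evaluation is u = s / sqrt(n).
u = 1.1913 / sqrt(13)
u = 1.1913 / 3.6056
u = 0.3304

0.3304


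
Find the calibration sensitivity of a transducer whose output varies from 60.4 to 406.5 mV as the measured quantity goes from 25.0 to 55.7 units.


Sensitivity = (y2 - y1) / (x2 - x1).
S = (406.5 - 60.4) / (55.7 - 25.0)
S = 346.1 / 30.7
S = 11.2736 mV/unit

11.2736 mV/unit


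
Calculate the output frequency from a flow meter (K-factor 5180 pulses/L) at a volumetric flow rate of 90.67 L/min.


Frequency = K * Q / 60 (converting L/min to L/s).
f = 5180 * 90.67 / 60
f = 469670.6 / 60
f = 7827.84 Hz

7827.84 Hz


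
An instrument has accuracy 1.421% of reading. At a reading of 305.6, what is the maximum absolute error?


Absolute error = (accuracy% / 100) * reading.
Error = (1.421 / 100) * 305.6
Error = 0.01421 * 305.6
Error = 4.3426

4.3426


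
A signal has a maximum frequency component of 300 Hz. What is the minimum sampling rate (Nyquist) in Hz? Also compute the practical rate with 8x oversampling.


By Nyquist theorem, fs_min = 2 * fmax.
fs_min = 2 * 300 = 600 Hz
Practical rate = 8 * fs_min = 8 * 600 = 4800 Hz

fs_min = 600 Hz, fs_practical = 4800 Hz


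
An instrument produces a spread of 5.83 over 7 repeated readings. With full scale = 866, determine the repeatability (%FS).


Repeatability = (spread / full scale) * 100%.
R = (5.83 / 866) * 100
R = 0.673 %FS

0.673 %FS


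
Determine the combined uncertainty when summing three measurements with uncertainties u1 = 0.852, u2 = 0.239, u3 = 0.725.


For a sum of independent quantities, uc = sqrt(u1^2 + u2^2 + u3^2).
uc = sqrt(0.852^2 + 0.239^2 + 0.725^2)
uc = sqrt(0.725904 + 0.057121 + 0.525625)
uc = 1.144

1.144


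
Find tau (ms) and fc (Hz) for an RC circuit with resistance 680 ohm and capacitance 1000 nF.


Time constant: tau = R * C.
tau = 680 * 1.00e-06 = 0.00068 s
tau = 0.68 ms
Cutoff frequency: fc = 1 / (2*pi*R*C).
fc = 1 / (2*pi*0.00068) = 234.05 Hz

tau = 0.68 ms, fc = 234.05 Hz


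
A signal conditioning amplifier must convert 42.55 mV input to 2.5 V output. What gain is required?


Gain = Vout / Vin (converting to same units).
G = 2.5 V / 42.55 mV
G = 2500.0 mV / 42.55 mV
G = 58.75

58.75


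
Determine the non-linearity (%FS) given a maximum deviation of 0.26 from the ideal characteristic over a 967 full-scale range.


Linearity error = (max deviation / full scale) * 100%.
Linearity = (0.26 / 967) * 100
Linearity = 0.027 %FS

0.027 %FS


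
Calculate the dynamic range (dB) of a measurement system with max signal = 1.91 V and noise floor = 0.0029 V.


Dynamic range = 20 * log10(Vmax / Vnoise).
DR = 20 * log10(1.91 / 0.0029)
DR = 20 * log10(658.62)
DR = 56.37 dB

56.37 dB


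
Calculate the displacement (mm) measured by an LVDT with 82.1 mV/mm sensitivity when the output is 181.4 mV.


Displacement = Vout / sensitivity.
d = 181.4 / 82.1
d = 2.21 mm

2.21 mm


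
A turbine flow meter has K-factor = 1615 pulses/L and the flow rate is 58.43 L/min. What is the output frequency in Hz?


Frequency = K * Q / 60 (converting L/min to L/s).
f = 1615 * 58.43 / 60
f = 94364.45 / 60
f = 1572.74 Hz

1572.74 Hz


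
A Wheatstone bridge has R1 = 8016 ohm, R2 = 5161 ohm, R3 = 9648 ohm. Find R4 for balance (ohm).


At balance: R1*R4 = R2*R3, so R4 = R2*R3/R1.
R4 = 5161 * 9648 / 8016
R4 = 49793328 / 8016
R4 = 6211.74 ohm

6211.74 ohm


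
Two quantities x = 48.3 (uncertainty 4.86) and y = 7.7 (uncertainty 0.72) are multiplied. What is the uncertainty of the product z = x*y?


For a product z = x*y, the relative uncertainty is:
uz/z = sqrt((ux/x)^2 + (uy/y)^2)
Relative uncertainties: ux/x = 4.86/48.3 = 0.100621
uy/y = 0.72/7.7 = 0.093506
z = 48.3 * 7.7 = 371.9
uz = 371.9 * sqrt(0.100621^2 + 0.093506^2) = 51.086

51.086


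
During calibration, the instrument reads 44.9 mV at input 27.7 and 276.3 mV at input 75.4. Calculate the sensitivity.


Sensitivity = (y2 - y1) / (x2 - x1).
S = (276.3 - 44.9) / (75.4 - 27.7)
S = 231.4 / 47.7
S = 4.8512 mV/unit

4.8512 mV/unit


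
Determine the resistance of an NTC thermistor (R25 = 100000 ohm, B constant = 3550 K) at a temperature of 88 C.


NTC thermistor equation: Rt = R25 * exp(B * (1/T - 1/T25)).
T in Kelvin: 361.15 K, T25 = 298.15 K
1/T - 1/T25 = 1/361.15 - 1/298.15 = -0.00058508
B * (1/T - 1/T25) = 3550 * -0.00058508 = -2.077
Rt = 100000 * exp(-2.077) = 12530.0 ohm

12530.0 ohm


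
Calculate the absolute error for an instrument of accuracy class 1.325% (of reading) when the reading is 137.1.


Absolute error = (accuracy% / 100) * reading.
Error = (1.325 / 100) * 137.1
Error = 0.01325 * 137.1
Error = 1.8166

1.8166


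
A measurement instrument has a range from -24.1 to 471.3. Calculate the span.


Span = upper range - lower range.
Span = 471.3 - (-24.1)
Span = 495.4

495.4


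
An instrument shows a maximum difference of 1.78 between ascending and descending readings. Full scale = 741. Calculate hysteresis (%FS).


Hysteresis = (max difference / full scale) * 100%.
H = (1.78 / 741) * 100
H = 0.24 %FS

0.24 %FS


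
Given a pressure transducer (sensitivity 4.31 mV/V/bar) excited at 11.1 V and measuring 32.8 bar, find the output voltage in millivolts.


Output = sensitivity * Vex * P.
Vout = 4.31 * 11.1 * 32.8
Vout = 47.841 * 32.8
Vout = 1569.18 mV

1569.18 mV


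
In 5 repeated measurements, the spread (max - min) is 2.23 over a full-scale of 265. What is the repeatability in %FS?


Repeatability = (spread / full scale) * 100%.
R = (2.23 / 265) * 100
R = 0.842 %FS

0.842 %FS


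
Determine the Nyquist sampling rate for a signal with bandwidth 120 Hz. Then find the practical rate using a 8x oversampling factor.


By Nyquist theorem, fs_min = 2 * fmax.
fs_min = 2 * 120 = 240 Hz
Practical rate = 8 * fs_min = 8 * 240 = 1920 Hz

fs_min = 240 Hz, fs_practical = 1920 Hz


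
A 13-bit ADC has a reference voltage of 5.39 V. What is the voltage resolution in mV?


The resolution (LSB) of an ADC is Vref / 2^n.
LSB = 5.39 / 2^13
LSB = 5.39 / 8192
LSB = 0.00065796 V = 0.65795898 mV

0.65795898 mV


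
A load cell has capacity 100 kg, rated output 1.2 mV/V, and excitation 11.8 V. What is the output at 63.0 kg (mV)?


Vout = rated_output * Vex * (load / capacity).
Vout = 1.2 * 11.8 * (63.0 / 100)
Vout = 1.2 * 11.8 * 0.63
Vout = 8.921 mV

8.921 mV


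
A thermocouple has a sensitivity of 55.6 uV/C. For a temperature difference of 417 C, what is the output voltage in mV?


The thermocouple output V = sensitivity * dT.
V = 55.6 uV/C * 417 C
V = 23185.2 uV
V = 23.185 mV

23.185 mV


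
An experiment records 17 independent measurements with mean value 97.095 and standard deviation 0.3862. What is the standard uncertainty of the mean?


The standard uncertainty for Type A evaluation is u = s / sqrt(n).
u = 0.3862 / sqrt(17)
u = 0.3862 / 4.1231
u = 0.0937

0.0937


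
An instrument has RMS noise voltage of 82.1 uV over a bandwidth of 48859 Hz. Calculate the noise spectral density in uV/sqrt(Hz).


Noise spectral density = Vrms / sqrt(BW).
NSD = 82.1 / sqrt(48859)
NSD = 82.1 / 221.0407
NSD = 0.3714 uV/sqrt(Hz)

0.3714 uV/sqrt(Hz)


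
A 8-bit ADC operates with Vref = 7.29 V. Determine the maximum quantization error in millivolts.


The maximum quantization error is +/- LSB/2.
LSB = Vref / 2^n = 7.29 / 256 = 0.02847656 V
Max error = LSB / 2 = 0.02847656 / 2 = 0.01423828 V
Max error = 14.2383 mV

14.2383 mV


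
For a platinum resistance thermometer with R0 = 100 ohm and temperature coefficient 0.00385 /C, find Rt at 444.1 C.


The RTD equation: Rt = R0 * (1 + alpha * T).
Rt = 100 * (1 + 0.00385 * 444.1)
Rt = 100 * (1 + 1.709785)
Rt = 100 * 2.709785
Rt = 270.978 ohm

270.978 ohm


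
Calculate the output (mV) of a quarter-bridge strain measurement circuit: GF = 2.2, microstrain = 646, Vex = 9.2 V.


Quarter bridge output: Vout = (GF * epsilon * Vex) / 4.
Vout = (2.2 * 646e-6 * 9.2) / 4
Vout = 0.01307504 / 4 V
Vout = 0.00326876 V = 3.2688 mV

3.2688 mV


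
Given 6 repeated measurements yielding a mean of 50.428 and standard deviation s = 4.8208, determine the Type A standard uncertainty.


The standard uncertainty for Type A evaluation is u = s / sqrt(n).
u = 4.8208 / sqrt(6)
u = 4.8208 / 2.4495
u = 1.9681

1.9681


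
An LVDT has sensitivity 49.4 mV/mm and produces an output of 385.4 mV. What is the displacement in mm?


Displacement = Vout / sensitivity.
d = 385.4 / 49.4
d = 7.802 mm

7.802 mm


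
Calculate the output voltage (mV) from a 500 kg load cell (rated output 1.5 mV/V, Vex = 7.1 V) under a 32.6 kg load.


Vout = rated_output * Vex * (load / capacity).
Vout = 1.5 * 7.1 * (32.6 / 500)
Vout = 1.5 * 7.1 * 0.0652
Vout = 0.694 mV

0.694 mV


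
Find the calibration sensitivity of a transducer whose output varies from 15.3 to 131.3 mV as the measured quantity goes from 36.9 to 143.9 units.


Sensitivity = (y2 - y1) / (x2 - x1).
S = (131.3 - 15.3) / (143.9 - 36.9)
S = 116.0 / 107.0
S = 1.0841 mV/unit

1.0841 mV/unit


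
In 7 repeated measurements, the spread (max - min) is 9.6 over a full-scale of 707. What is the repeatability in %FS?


Repeatability = (spread / full scale) * 100%.
R = (9.6 / 707) * 100
R = 1.358 %FS

1.358 %FS


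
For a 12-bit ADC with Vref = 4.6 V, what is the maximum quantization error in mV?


The maximum quantization error is +/- LSB/2.
LSB = Vref / 2^n = 4.6 / 4096 = 0.00112305 V
Max error = LSB / 2 = 0.00112305 / 2 = 0.00056152 V
Max error = 0.5615 mV

0.5615 mV


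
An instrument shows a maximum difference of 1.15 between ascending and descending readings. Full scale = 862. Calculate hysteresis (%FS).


Hysteresis = (max difference / full scale) * 100%.
H = (1.15 / 862) * 100
H = 0.133 %FS

0.133 %FS


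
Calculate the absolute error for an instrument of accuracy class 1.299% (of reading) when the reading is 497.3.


Absolute error = (accuracy% / 100) * reading.
Error = (1.299 / 100) * 497.3
Error = 0.01299 * 497.3
Error = 6.4599

6.4599


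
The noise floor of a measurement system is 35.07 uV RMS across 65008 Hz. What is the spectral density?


Noise spectral density = Vrms / sqrt(BW).
NSD = 35.07 / sqrt(65008)
NSD = 35.07 / 254.9667
NSD = 0.1375 uV/sqrt(Hz)

0.1375 uV/sqrt(Hz)


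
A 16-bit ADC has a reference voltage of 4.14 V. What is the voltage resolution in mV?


The resolution (LSB) of an ADC is Vref / 2^n.
LSB = 4.14 / 2^16
LSB = 4.14 / 65536
LSB = 6.317e-05 V = 0.06317139 mV

0.06317139 mV


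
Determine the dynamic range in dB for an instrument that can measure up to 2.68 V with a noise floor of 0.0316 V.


Dynamic range = 20 * log10(Vmax / Vnoise).
DR = 20 * log10(2.68 / 0.0316)
DR = 20 * log10(84.81)
DR = 38.57 dB

38.57 dB


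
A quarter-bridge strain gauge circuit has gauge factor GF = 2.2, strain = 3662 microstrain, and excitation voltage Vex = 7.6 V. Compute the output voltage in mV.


Quarter bridge output: Vout = (GF * epsilon * Vex) / 4.
Vout = (2.2 * 3662e-6 * 7.6) / 4
Vout = 0.06122864 / 4 V
Vout = 0.01530716 V = 15.3072 mV

15.3072 mV


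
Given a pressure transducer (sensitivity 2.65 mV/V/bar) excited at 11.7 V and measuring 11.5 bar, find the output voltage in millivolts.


Output = sensitivity * Vex * P.
Vout = 2.65 * 11.7 * 11.5
Vout = 31.005 * 11.5
Vout = 356.56 mV

356.56 mV


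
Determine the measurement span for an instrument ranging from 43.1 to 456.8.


Span = upper range - lower range.
Span = 456.8 - (43.1)
Span = 413.7

413.7


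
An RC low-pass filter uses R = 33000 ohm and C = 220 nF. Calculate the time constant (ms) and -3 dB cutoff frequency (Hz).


Time constant: tau = R * C.
tau = 33000 * 2.20e-07 = 0.00726 s
tau = 7.26 ms
Cutoff frequency: fc = 1 / (2*pi*R*C).
fc = 1 / (2*pi*0.00726) = 21.92 Hz

tau = 7.26 ms, fc = 21.92 Hz


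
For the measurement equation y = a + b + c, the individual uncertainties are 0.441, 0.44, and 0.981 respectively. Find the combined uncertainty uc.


For a sum of independent quantities, uc = sqrt(u1^2 + u2^2 + u3^2).
uc = sqrt(0.441^2 + 0.44^2 + 0.981^2)
uc = sqrt(0.194481 + 0.1936 + 0.962361)
uc = 1.1621

1.1621


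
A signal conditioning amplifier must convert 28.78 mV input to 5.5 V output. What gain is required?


Gain = Vout / Vin (converting to same units).
G = 5.5 V / 28.78 mV
G = 5500.0 mV / 28.78 mV
G = 191.1

191.1


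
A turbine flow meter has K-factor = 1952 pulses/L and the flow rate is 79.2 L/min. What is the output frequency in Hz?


Frequency = K * Q / 60 (converting L/min to L/s).
f = 1952 * 79.2 / 60
f = 154598.4 / 60
f = 2576.64 Hz

2576.64 Hz


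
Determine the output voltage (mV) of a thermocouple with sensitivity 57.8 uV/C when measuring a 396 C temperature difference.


The thermocouple output V = sensitivity * dT.
V = 57.8 uV/C * 396 C
V = 22888.8 uV
V = 22.889 mV

22.889 mV


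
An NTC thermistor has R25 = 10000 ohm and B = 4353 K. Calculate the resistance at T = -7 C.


NTC thermistor equation: Rt = R25 * exp(B * (1/T - 1/T25)).
T in Kelvin: 266.15 K, T25 = 298.15 K
1/T - 1/T25 = 1/266.15 - 1/298.15 = 0.00040326
B * (1/T - 1/T25) = 4353 * 0.00040326 = 1.7554
Rt = 10000 * exp(1.7554) = 57857.9 ohm

57857.9 ohm


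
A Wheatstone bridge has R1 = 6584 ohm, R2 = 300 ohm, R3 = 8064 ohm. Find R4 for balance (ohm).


At balance: R1*R4 = R2*R3, so R4 = R2*R3/R1.
R4 = 300 * 8064 / 6584
R4 = 2419200 / 6584
R4 = 367.44 ohm

367.44 ohm


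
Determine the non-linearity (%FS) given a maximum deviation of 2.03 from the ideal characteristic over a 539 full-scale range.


Linearity error = (max deviation / full scale) * 100%.
Linearity = (2.03 / 539) * 100
Linearity = 0.377 %FS

0.377 %FS


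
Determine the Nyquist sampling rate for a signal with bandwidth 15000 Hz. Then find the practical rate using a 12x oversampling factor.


By Nyquist theorem, fs_min = 2 * fmax.
fs_min = 2 * 15000 = 30000 Hz
Practical rate = 12 * fs_min = 12 * 30000 = 360000 Hz

fs_min = 30000 Hz, fs_practical = 360000 Hz


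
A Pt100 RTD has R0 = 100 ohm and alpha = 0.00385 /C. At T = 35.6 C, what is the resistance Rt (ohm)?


The RTD equation: Rt = R0 * (1 + alpha * T).
Rt = 100 * (1 + 0.00385 * 35.6)
Rt = 100 * (1 + 0.13706)
Rt = 100 * 1.13706
Rt = 113.706 ohm

113.706 ohm


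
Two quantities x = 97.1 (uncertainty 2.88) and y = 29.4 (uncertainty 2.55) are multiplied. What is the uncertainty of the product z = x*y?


For a product z = x*y, the relative uncertainty is:
uz/z = sqrt((ux/x)^2 + (uy/y)^2)
Relative uncertainties: ux/x = 2.88/97.1 = 0.02966
uy/y = 2.55/29.4 = 0.086735
z = 97.1 * 29.4 = 2854.7
uz = 2854.7 * sqrt(0.02966^2 + 0.086735^2) = 261.682

261.682


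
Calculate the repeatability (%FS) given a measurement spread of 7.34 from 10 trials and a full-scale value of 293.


Repeatability = (spread / full scale) * 100%.
R = (7.34 / 293) * 100
R = 2.505 %FS

2.505 %FS


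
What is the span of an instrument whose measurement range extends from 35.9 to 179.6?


Span = upper range - lower range.
Span = 179.6 - (35.9)
Span = 143.7

143.7


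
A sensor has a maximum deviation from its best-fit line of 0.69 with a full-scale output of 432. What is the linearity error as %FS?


Linearity error = (max deviation / full scale) * 100%.
Linearity = (0.69 / 432) * 100
Linearity = 0.16 %FS

0.16 %FS


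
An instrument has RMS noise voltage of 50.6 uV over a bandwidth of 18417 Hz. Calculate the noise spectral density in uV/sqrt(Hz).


Noise spectral density = Vrms / sqrt(BW).
NSD = 50.6 / sqrt(18417)
NSD = 50.6 / 135.7092
NSD = 0.3729 uV/sqrt(Hz)

0.3729 uV/sqrt(Hz)


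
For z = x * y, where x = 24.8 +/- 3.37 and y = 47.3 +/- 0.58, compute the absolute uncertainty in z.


For a product z = x*y, the relative uncertainty is:
uz/z = sqrt((ux/x)^2 + (uy/y)^2)
Relative uncertainties: ux/x = 3.37/24.8 = 0.135887
uy/y = 0.58/47.3 = 0.012262
z = 24.8 * 47.3 = 1173.0
uz = 1173.0 * sqrt(0.135887^2 + 0.012262^2) = 160.049

160.049


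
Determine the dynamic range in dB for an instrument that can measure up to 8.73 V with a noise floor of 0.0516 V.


Dynamic range = 20 * log10(Vmax / Vnoise).
DR = 20 * log10(8.73 / 0.0516)
DR = 20 * log10(169.19)
DR = 44.57 dB

44.57 dB


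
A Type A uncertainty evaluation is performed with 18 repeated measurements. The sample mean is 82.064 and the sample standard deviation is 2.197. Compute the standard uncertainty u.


The standard uncertainty for Type A evaluation is u = s / sqrt(n).
u = 2.197 / sqrt(18)
u = 2.197 / 4.2426
u = 0.5178

0.5178


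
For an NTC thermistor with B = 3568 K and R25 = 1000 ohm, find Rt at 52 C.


NTC thermistor equation: Rt = R25 * exp(B * (1/T - 1/T25)).
T in Kelvin: 325.15 K, T25 = 298.15 K
1/T - 1/T25 = 1/325.15 - 1/298.15 = -0.00027851
B * (1/T - 1/T25) = 3568 * -0.00027851 = -0.9937
Rt = 1000 * exp(-0.9937) = 370.2 ohm

370.2 ohm


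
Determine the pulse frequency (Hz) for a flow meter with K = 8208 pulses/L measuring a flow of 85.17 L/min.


Frequency = K * Q / 60 (converting L/min to L/s).
f = 8208 * 85.17 / 60
f = 699075.36 / 60
f = 11651.26 Hz

11651.26 Hz


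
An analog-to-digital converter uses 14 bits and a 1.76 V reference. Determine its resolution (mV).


The resolution (LSB) of an ADC is Vref / 2^n.
LSB = 1.76 / 2^14
LSB = 1.76 / 16384
LSB = 0.00010742 V = 0.10742188 mV

0.10742188 mV


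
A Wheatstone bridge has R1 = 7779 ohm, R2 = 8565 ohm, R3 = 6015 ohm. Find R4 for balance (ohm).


At balance: R1*R4 = R2*R3, so R4 = R2*R3/R1.
R4 = 8565 * 6015 / 7779
R4 = 51518475 / 7779
R4 = 6622.76 ohm

6622.76 ohm


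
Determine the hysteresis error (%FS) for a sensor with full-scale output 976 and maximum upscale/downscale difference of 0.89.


Hysteresis = (max difference / full scale) * 100%.
H = (0.89 / 976) * 100
H = 0.091 %FS

0.091 %FS


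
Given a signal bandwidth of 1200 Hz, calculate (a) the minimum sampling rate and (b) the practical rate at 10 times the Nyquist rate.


By Nyquist theorem, fs_min = 2 * fmax.
fs_min = 2 * 1200 = 2400 Hz
Practical rate = 10 * fs_min = 10 * 2400 = 24000 Hz

fs_min = 2400 Hz, fs_practical = 24000 Hz


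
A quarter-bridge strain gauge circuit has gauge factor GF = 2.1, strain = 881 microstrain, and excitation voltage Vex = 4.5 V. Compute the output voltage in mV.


Quarter bridge output: Vout = (GF * epsilon * Vex) / 4.
Vout = (2.1 * 881e-6 * 4.5) / 4
Vout = 0.00832545 / 4 V
Vout = 0.00208136 V = 2.0814 mV

2.0814 mV


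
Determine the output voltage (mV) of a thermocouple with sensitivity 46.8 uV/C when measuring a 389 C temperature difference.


The thermocouple output V = sensitivity * dT.
V = 46.8 uV/C * 389 C
V = 18205.2 uV
V = 18.205 mV

18.205 mV


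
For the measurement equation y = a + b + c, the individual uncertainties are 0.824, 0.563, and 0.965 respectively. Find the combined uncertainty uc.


For a sum of independent quantities, uc = sqrt(u1^2 + u2^2 + u3^2).
uc = sqrt(0.824^2 + 0.563^2 + 0.965^2)
uc = sqrt(0.678976 + 0.316969 + 0.931225)
uc = 1.3882

1.3882


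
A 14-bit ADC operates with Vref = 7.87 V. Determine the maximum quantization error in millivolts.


The maximum quantization error is +/- LSB/2.
LSB = Vref / 2^n = 7.87 / 16384 = 0.00048035 V
Max error = LSB / 2 = 0.00048035 / 2 = 0.00024017 V
Max error = 0.2402 mV

0.2402 mV


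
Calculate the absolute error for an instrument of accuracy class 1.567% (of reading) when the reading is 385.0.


Absolute error = (accuracy% / 100) * reading.
Error = (1.567 / 100) * 385.0
Error = 0.01567 * 385.0
Error = 6.0329

6.0329


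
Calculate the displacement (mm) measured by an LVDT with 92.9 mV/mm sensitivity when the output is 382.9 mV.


Displacement = Vout / sensitivity.
d = 382.9 / 92.9
d = 4.122 mm

4.122 mm


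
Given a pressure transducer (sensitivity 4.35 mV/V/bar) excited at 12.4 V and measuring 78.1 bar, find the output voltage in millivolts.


Output = sensitivity * Vex * P.
Vout = 4.35 * 12.4 * 78.1
Vout = 53.94 * 78.1
Vout = 4212.71 mV

4212.71 mV


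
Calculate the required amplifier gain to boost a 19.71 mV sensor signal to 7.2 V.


Gain = Vout / Vin (converting to same units).
G = 7.2 V / 19.71 mV
G = 7200.0 mV / 19.71 mV
G = 365.3

365.3


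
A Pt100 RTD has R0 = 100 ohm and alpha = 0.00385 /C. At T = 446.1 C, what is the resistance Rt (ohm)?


The RTD equation: Rt = R0 * (1 + alpha * T).
Rt = 100 * (1 + 0.00385 * 446.1)
Rt = 100 * (1 + 1.717485)
Rt = 100 * 2.717485
Rt = 271.748 ohm

271.748 ohm


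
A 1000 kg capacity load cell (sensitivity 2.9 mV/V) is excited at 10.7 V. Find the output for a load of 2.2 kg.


Vout = rated_output * Vex * (load / capacity).
Vout = 2.9 * 10.7 * (2.2 / 1000)
Vout = 2.9 * 10.7 * 0.0022
Vout = 0.068 mV

0.068 mV


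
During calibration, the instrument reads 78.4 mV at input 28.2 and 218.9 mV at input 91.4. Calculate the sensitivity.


Sensitivity = (y2 - y1) / (x2 - x1).
S = (218.9 - 78.4) / (91.4 - 28.2)
S = 140.5 / 63.2
S = 2.2231 mV/unit

2.2231 mV/unit


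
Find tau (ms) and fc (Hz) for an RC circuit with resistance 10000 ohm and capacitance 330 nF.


Time constant: tau = R * C.
tau = 10000 * 3.30e-07 = 0.0033 s
tau = 3.3 ms
Cutoff frequency: fc = 1 / (2*pi*R*C).
fc = 1 / (2*pi*0.0033) = 48.23 Hz

tau = 3.3 ms, fc = 48.23 Hz


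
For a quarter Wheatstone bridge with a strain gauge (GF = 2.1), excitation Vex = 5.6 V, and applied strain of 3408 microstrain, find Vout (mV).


Quarter bridge output: Vout = (GF * epsilon * Vex) / 4.
Vout = (2.1 * 3408e-6 * 5.6) / 4
Vout = 0.04007808 / 4 V
Vout = 0.01001952 V = 10.0195 mV

10.0195 mV


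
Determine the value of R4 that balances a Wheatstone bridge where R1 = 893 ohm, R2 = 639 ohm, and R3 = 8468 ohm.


At balance: R1*R4 = R2*R3, so R4 = R2*R3/R1.
R4 = 639 * 8468 / 893
R4 = 5411052 / 893
R4 = 6059.41 ohm

6059.41 ohm


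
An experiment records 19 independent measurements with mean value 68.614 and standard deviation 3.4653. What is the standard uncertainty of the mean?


The standard uncertainty for Type A evaluation is u = s / sqrt(n).
u = 3.4653 / sqrt(19)
u = 3.4653 / 4.3589
u = 0.795

0.795


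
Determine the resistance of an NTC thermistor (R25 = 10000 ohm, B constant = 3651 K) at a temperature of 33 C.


NTC thermistor equation: Rt = R25 * exp(B * (1/T - 1/T25)).
T in Kelvin: 306.15 K, T25 = 298.15 K
1/T - 1/T25 = 1/306.15 - 1/298.15 = -8.764e-05
B * (1/T - 1/T25) = 3651 * -8.764e-05 = -0.32
Rt = 10000 * exp(-0.32) = 7261.6 ohm

7261.6 ohm


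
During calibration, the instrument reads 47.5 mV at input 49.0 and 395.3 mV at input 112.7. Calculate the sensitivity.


Sensitivity = (y2 - y1) / (x2 - x1).
S = (395.3 - 47.5) / (112.7 - 49.0)
S = 347.8 / 63.7
S = 5.46 mV/unit

5.46 mV/unit


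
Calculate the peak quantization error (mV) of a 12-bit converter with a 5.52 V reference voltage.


The maximum quantization error is +/- LSB/2.
LSB = Vref / 2^n = 5.52 / 4096 = 0.00134766 V
Max error = LSB / 2 = 0.00134766 / 2 = 0.00067383 V
Max error = 0.6738 mV

0.6738 mV


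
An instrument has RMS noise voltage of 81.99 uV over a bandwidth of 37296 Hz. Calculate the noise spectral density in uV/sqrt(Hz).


Noise spectral density = Vrms / sqrt(BW).
NSD = 81.99 / sqrt(37296)
NSD = 81.99 / 193.1217
NSD = 0.4246 uV/sqrt(Hz)

0.4246 uV/sqrt(Hz)


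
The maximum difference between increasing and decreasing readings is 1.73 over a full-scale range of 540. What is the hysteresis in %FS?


Hysteresis = (max difference / full scale) * 100%.
H = (1.73 / 540) * 100
H = 0.32 %FS

0.32 %FS


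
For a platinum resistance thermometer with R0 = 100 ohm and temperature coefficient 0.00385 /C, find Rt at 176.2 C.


The RTD equation: Rt = R0 * (1 + alpha * T).
Rt = 100 * (1 + 0.00385 * 176.2)
Rt = 100 * (1 + 0.67837)
Rt = 100 * 1.67837
Rt = 167.837 ohm

167.837 ohm


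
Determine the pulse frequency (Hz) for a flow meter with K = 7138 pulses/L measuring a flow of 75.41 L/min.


Frequency = K * Q / 60 (converting L/min to L/s).
f = 7138 * 75.41 / 60
f = 538276.58 / 60
f = 8971.28 Hz

8971.28 Hz


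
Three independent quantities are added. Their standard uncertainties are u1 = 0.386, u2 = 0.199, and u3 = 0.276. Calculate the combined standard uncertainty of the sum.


For a sum of independent quantities, uc = sqrt(u1^2 + u2^2 + u3^2).
uc = sqrt(0.386^2 + 0.199^2 + 0.276^2)
uc = sqrt(0.148996 + 0.039601 + 0.076176)
uc = 0.5146

0.5146


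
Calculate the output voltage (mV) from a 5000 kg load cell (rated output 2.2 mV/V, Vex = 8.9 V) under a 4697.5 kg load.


Vout = rated_output * Vex * (load / capacity).
Vout = 2.2 * 8.9 * (4697.5 / 5000)
Vout = 2.2 * 8.9 * 0.9395
Vout = 18.395 mV

18.395 mV


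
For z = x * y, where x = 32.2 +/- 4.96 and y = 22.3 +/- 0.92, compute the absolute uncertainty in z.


For a product z = x*y, the relative uncertainty is:
uz/z = sqrt((ux/x)^2 + (uy/y)^2)
Relative uncertainties: ux/x = 4.96/32.2 = 0.154037
uy/y = 0.92/22.3 = 0.041256
z = 32.2 * 22.3 = 718.1
uz = 718.1 * sqrt(0.154037^2 + 0.041256^2) = 114.506

114.506


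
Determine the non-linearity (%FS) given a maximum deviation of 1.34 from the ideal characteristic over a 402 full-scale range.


Linearity error = (max deviation / full scale) * 100%.
Linearity = (1.34 / 402) * 100
Linearity = 0.333 %FS

0.333 %FS


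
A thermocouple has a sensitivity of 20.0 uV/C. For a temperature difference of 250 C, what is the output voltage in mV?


The thermocouple output V = sensitivity * dT.
V = 20.0 uV/C * 250 C
V = 5000.0 uV
V = 5.0 mV

5.0 mV


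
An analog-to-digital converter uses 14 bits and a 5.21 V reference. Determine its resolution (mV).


The resolution (LSB) of an ADC is Vref / 2^n.
LSB = 5.21 / 2^14
LSB = 5.21 / 16384
LSB = 0.00031799 V = 0.31799316 mV

0.31799316 mV


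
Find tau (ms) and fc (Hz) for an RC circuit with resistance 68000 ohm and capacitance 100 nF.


Time constant: tau = R * C.
tau = 68000 * 1.00e-07 = 0.0068 s
tau = 6.8 ms
Cutoff frequency: fc = 1 / (2*pi*R*C).
fc = 1 / (2*pi*0.0068) = 23.41 Hz

tau = 6.8 ms, fc = 23.41 Hz


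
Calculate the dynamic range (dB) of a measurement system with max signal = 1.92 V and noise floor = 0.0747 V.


Dynamic range = 20 * log10(Vmax / Vnoise).
DR = 20 * log10(1.92 / 0.0747)
DR = 20 * log10(25.7)
DR = 28.2 dB

28.2 dB


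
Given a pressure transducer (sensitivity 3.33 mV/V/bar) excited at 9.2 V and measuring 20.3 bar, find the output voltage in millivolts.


Output = sensitivity * Vex * P.
Vout = 3.33 * 9.2 * 20.3
Vout = 30.636 * 20.3
Vout = 621.91 mV

621.91 mV


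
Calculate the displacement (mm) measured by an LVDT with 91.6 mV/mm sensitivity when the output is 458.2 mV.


Displacement = Vout / sensitivity.
d = 458.2 / 91.6
d = 5.002 mm

5.002 mm


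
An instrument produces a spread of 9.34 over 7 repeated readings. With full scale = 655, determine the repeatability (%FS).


Repeatability = (spread / full scale) * 100%.
R = (9.34 / 655) * 100
R = 1.426 %FS

1.426 %FS


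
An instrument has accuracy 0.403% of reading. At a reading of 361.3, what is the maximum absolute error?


Absolute error = (accuracy% / 100) * reading.
Error = (0.403 / 100) * 361.3
Error = 0.00403 * 361.3
Error = 1.456

1.456


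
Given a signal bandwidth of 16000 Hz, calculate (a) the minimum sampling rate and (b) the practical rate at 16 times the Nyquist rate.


By Nyquist theorem, fs_min = 2 * fmax.
fs_min = 2 * 16000 = 32000 Hz
Practical rate = 16 * fs_min = 16 * 32000 = 512000 Hz

fs_min = 32000 Hz, fs_practical = 512000 Hz


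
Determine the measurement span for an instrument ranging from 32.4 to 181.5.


Span = upper range - lower range.
Span = 181.5 - (32.4)
Span = 149.1

149.1


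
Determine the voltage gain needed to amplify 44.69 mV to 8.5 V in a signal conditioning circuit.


Gain = Vout / Vin (converting to same units).
G = 8.5 V / 44.69 mV
G = 8500.0 mV / 44.69 mV
G = 190.2

190.2


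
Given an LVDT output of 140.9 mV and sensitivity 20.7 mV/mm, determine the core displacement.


Displacement = Vout / sensitivity.
d = 140.9 / 20.7
d = 6.807 mm

6.807 mm


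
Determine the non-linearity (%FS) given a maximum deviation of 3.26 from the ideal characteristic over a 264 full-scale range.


Linearity error = (max deviation / full scale) * 100%.
Linearity = (3.26 / 264) * 100
Linearity = 1.235 %FS

1.235 %FS


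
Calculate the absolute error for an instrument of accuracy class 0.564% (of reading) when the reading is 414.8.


Absolute error = (accuracy% / 100) * reading.
Error = (0.564 / 100) * 414.8
Error = 0.00564 * 414.8
Error = 2.3395

2.3395


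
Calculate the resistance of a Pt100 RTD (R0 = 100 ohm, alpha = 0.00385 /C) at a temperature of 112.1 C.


The RTD equation: Rt = R0 * (1 + alpha * T).
Rt = 100 * (1 + 0.00385 * 112.1)
Rt = 100 * (1 + 0.431585)
Rt = 100 * 1.431585
Rt = 143.159 ohm

143.159 ohm


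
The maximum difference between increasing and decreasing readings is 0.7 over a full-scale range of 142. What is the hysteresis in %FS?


Hysteresis = (max difference / full scale) * 100%.
H = (0.7 / 142) * 100
H = 0.493 %FS

0.493 %FS


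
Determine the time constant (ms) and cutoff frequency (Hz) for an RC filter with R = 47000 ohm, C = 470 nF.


Time constant: tau = R * C.
tau = 47000 * 4.70e-07 = 0.02209 s
tau = 22.09 ms
Cutoff frequency: fc = 1 / (2*pi*R*C).
fc = 1 / (2*pi*0.02209) = 7.2 Hz

tau = 22.09 ms, fc = 7.2 Hz


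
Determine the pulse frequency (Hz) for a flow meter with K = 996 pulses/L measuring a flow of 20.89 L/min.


Frequency = K * Q / 60 (converting L/min to L/s).
f = 996 * 20.89 / 60
f = 20806.44 / 60
f = 346.77 Hz

346.77 Hz


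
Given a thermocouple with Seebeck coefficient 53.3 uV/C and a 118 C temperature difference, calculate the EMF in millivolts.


The thermocouple output V = sensitivity * dT.
V = 53.3 uV/C * 118 C
V = 6289.4 uV
V = 6.289 mV

6.289 mV


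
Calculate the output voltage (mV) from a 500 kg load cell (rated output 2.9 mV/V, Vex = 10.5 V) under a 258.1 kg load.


Vout = rated_output * Vex * (load / capacity).
Vout = 2.9 * 10.5 * (258.1 / 500)
Vout = 2.9 * 10.5 * 0.5162
Vout = 15.718 mV

15.718 mV


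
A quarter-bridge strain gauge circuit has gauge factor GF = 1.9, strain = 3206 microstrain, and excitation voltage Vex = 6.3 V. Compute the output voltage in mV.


Quarter bridge output: Vout = (GF * epsilon * Vex) / 4.
Vout = (1.9 * 3206e-6 * 6.3) / 4
Vout = 0.03837582 / 4 V
Vout = 0.00959395 V = 9.594 mV

9.594 mV


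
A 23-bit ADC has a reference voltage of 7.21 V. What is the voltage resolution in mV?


The resolution (LSB) of an ADC is Vref / 2^n.
LSB = 7.21 / 2^23
LSB = 7.21 / 8388608
LSB = 8.6e-07 V = 0.0008595 mV

0.0008595 mV


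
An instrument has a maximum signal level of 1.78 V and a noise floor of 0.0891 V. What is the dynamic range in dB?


Dynamic range = 20 * log10(Vmax / Vnoise).
DR = 20 * log10(1.78 / 0.0891)
DR = 20 * log10(19.98)
DR = 26.01 dB

26.01 dB


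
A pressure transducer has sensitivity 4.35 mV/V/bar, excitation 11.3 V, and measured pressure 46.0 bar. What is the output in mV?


Output = sensitivity * Vex * P.
Vout = 4.35 * 11.3 * 46.0
Vout = 49.155 * 46.0
Vout = 2261.13 mV

2261.13 mV


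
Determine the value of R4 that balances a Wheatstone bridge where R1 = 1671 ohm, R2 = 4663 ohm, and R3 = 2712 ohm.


At balance: R1*R4 = R2*R3, so R4 = R2*R3/R1.
R4 = 4663 * 2712 / 1671
R4 = 12646056 / 1671
R4 = 7567.96 ohm

7567.96 ohm


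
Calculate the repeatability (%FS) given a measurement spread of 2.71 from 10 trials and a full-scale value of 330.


Repeatability = (spread / full scale) * 100%.
R = (2.71 / 330) * 100
R = 0.821 %FS

0.821 %FS


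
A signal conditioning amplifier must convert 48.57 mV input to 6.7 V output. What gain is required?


Gain = Vout / Vin (converting to same units).
G = 6.7 V / 48.57 mV
G = 6700.0 mV / 48.57 mV
G = 137.95

137.95


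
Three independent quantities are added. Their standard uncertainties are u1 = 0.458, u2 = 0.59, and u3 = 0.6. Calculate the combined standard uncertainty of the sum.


For a sum of independent quantities, uc = sqrt(u1^2 + u2^2 + u3^2).
uc = sqrt(0.458^2 + 0.59^2 + 0.6^2)
uc = sqrt(0.209764 + 0.3481 + 0.36)
uc = 0.9581

0.9581


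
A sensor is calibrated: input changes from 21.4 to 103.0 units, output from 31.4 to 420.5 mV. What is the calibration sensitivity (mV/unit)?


Sensitivity = (y2 - y1) / (x2 - x1).
S = (420.5 - 31.4) / (103.0 - 21.4)
S = 389.1 / 81.6
S = 4.7684 mV/unit

4.7684 mV/unit


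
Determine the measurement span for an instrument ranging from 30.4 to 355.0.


Span = upper range - lower range.
Span = 355.0 - (30.4)
Span = 324.6

324.6


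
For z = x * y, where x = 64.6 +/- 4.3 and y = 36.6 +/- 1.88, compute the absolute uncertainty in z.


For a product z = x*y, the relative uncertainty is:
uz/z = sqrt((ux/x)^2 + (uy/y)^2)
Relative uncertainties: ux/x = 4.3/64.6 = 0.066563
uy/y = 1.88/36.6 = 0.051366
z = 64.6 * 36.6 = 2364.4
uz = 2364.4 * sqrt(0.066563^2 + 0.051366^2) = 198.792

198.792


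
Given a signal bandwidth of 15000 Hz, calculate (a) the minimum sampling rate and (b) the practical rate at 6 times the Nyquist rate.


By Nyquist theorem, fs_min = 2 * fmax.
fs_min = 2 * 15000 = 30000 Hz
Practical rate = 6 * fs_min = 6 * 30000 = 180000 Hz

fs_min = 30000 Hz, fs_practical = 180000 Hz


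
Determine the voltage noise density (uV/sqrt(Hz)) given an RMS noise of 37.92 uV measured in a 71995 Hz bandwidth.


Noise spectral density = Vrms / sqrt(BW).
NSD = 37.92 / sqrt(71995)
NSD = 37.92 / 268.3188
NSD = 0.1413 uV/sqrt(Hz)

0.1413 uV/sqrt(Hz)


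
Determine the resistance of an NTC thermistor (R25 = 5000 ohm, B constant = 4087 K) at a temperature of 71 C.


NTC thermistor equation: Rt = R25 * exp(B * (1/T - 1/T25)).
T in Kelvin: 344.15 K, T25 = 298.15 K
1/T - 1/T25 = 1/344.15 - 1/298.15 = -0.00044831
B * (1/T - 1/T25) = 4087 * -0.00044831 = -1.8322
Rt = 5000 * exp(-1.8322) = 800.3 ohm

800.3 ohm


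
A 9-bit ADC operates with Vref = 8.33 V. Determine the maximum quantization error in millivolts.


The maximum quantization error is +/- LSB/2.
LSB = Vref / 2^n = 8.33 / 512 = 0.01626953 V
Max error = LSB / 2 = 0.01626953 / 2 = 0.00813477 V
Max error = 8.1348 mV

8.1348 mV


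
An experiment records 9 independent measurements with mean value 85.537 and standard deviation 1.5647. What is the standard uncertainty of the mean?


The standard uncertainty for Type A evaluation is u = s / sqrt(n).
u = 1.5647 / sqrt(9)
u = 1.5647 / 3.0
u = 0.5216

0.5216


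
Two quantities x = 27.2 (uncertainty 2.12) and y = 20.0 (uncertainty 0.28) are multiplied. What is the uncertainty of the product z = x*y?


For a product z = x*y, the relative uncertainty is:
uz/z = sqrt((ux/x)^2 + (uy/y)^2)
Relative uncertainties: ux/x = 2.12/27.2 = 0.077941
uy/y = 0.28/20.0 = 0.014
z = 27.2 * 20.0 = 544.0
uz = 544.0 * sqrt(0.077941^2 + 0.014^2) = 43.079

43.079


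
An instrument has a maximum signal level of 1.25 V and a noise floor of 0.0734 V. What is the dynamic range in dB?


Dynamic range = 20 * log10(Vmax / Vnoise).
DR = 20 * log10(1.25 / 0.0734)
DR = 20 * log10(17.03)
DR = 24.62 dB

24.62 dB


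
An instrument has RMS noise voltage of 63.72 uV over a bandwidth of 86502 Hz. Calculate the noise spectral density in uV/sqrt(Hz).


Noise spectral density = Vrms / sqrt(BW).
NSD = 63.72 / sqrt(86502)
NSD = 63.72 / 294.1122
NSD = 0.2167 uV/sqrt(Hz)

0.2167 uV/sqrt(Hz)


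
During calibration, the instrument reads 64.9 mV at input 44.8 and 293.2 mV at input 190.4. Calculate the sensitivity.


Sensitivity = (y2 - y1) / (x2 - x1).
S = (293.2 - 64.9) / (190.4 - 44.8)
S = 228.3 / 145.6
S = 1.568 mV/unit

1.568 mV/unit


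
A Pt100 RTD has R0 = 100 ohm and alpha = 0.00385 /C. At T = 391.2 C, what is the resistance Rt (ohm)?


The RTD equation: Rt = R0 * (1 + alpha * T).
Rt = 100 * (1 + 0.00385 * 391.2)
Rt = 100 * (1 + 1.50612)
Rt = 100 * 2.50612
Rt = 250.612 ohm

250.612 ohm


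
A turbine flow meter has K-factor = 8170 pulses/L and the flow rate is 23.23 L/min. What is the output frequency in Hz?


Frequency = K * Q / 60 (converting L/min to L/s).
f = 8170 * 23.23 / 60
f = 189789.1 / 60
f = 3163.15 Hz

3163.15 Hz


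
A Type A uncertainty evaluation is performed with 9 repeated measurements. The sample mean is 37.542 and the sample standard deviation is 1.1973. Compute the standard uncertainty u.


The standard uncertainty for Type A evaluation is u = s / sqrt(n).
u = 1.1973 / sqrt(9)
u = 1.1973 / 3.0
u = 0.3991

0.3991


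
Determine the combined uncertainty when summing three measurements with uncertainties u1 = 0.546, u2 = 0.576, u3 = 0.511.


For a sum of independent quantities, uc = sqrt(u1^2 + u2^2 + u3^2).
uc = sqrt(0.546^2 + 0.576^2 + 0.511^2)
uc = sqrt(0.298116 + 0.331776 + 0.261121)
uc = 0.9439

0.9439


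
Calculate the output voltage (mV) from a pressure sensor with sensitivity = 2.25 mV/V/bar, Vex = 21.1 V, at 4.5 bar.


Output = sensitivity * Vex * P.
Vout = 2.25 * 21.1 * 4.5
Vout = 47.475 * 4.5
Vout = 213.64 mV

213.64 mV


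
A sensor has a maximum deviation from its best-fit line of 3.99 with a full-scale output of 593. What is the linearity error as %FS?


Linearity error = (max deviation / full scale) * 100%.
Linearity = (3.99 / 593) * 100
Linearity = 0.673 %FS

0.673 %FS


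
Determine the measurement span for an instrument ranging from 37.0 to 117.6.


Span = upper range - lower range.
Span = 117.6 - (37.0)
Span = 80.6

80.6
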